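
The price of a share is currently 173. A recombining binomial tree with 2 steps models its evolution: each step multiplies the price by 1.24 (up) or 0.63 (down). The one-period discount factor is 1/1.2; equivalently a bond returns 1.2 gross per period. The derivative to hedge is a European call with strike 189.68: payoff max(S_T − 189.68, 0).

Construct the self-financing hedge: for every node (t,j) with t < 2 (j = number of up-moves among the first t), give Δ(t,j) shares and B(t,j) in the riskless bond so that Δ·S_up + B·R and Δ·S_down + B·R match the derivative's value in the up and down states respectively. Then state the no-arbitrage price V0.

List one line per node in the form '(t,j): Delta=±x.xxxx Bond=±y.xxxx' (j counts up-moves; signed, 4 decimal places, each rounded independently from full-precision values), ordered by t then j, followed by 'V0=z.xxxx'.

The replicating-portfolio and risk-neutral prices coincide; use p* = (1.2−0.63)/(1.24−0.63) = 0.9344 for the latter.
Payoff layer (t=2): V(2,0)=0.0000, V(2,1)=0.0000, V(2,2)=76.3248
  t=1,j=0: stock 108.9900 → up 135.1476 (V=0.0000), down 68.6637 (V=0.0000). Price 0.0000; hedge Δ=0.0000, bond B=0.0000.
  t=1,j=1: stock 214.5200 → up 266.0048 (V=76.3248), down 135.1476 (V=0.0000). Price 59.4332; hedge Δ=0.5833, bond B=-65.6894.
  t=0,j=0: stock 173.0000 → up 214.5200 (V=59.4332), down 108.9900 (V=0.0000). Price 46.2800; hedge Δ=0.5632, bond B=-51.1516.
Self-financing check: at every node Δ·S+B equals the discounted successor values.

(0,0): Delta=0.5632 Bond=-51.1516
(1,0): Delta=0.0000 Bond=0.0000
(1,1): Delta=0.5833 Bond=-65.6894
V0=46.2800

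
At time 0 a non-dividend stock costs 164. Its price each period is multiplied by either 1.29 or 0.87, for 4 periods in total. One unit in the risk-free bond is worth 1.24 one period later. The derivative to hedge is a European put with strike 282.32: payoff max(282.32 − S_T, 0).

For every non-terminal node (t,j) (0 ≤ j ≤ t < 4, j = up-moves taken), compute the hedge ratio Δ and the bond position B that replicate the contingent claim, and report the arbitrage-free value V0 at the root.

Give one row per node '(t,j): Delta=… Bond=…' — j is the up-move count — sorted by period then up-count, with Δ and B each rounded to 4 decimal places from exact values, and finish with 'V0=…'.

No-arbitrage ⇒ martingale measure with p* = (R−d)/(u−d) = 0.8810.
At expiry t=4: V(4,0)=188.3648, V(4,1)=143.0071, V(4,2)=75.7526, V(4,3)=0.0000, V(4,4)=0.0000
Node (3,0) S=107.9945: V=(p*·143.0071+(1−p*)·188.3648)/1.24=119.6829; Δ=(143.0071−188.3648)/(139.3129−93.9552)=-1.0000; B=V−Δ·S=227.6774
Node (3,1) S=160.1298: V=(p*·75.7526+(1−p*)·143.0071)/1.24=67.5477; Δ=(75.7526−143.0071)/(206.5674−139.3129)=-1.0000; B=V−Δ·S=227.6774
Node (3,2) S=237.4338: V=(p*·0.0000+(1−p*)·75.7526)/1.24=7.2727; Δ=(0.0000−75.7526)/(306.2896−206.5674)=-0.7596; B=V−Δ·S=187.6361
Node (3,3) S=352.0570: V=(p*·0.0000+(1−p*)·0.0000)/1.24=0.0000; Δ=(0.0000−0.0000)/(454.1535−306.2896)=0.0000; B=V−Δ·S=0.0000
Node (2,0) S=124.1316: V=(p*·67.5477+(1−p*)·119.6829)/1.24=59.4792; Δ=(67.5477−119.6829)/(160.1298−107.9945)=-1.0000; B=V−Δ·S=183.6108
Node (2,1) S=184.0572: V=(p*·7.2727+(1−p*)·67.5477)/1.24=11.6519; Δ=(7.2727−67.5477)/(237.4338−160.1298)=-0.7797; B=V−Δ·S=155.1636
Node (2,2) S=272.9124: V=(p*·0.0000+(1−p*)·7.2727)/1.24=0.6982; Δ=(0.0000−7.2727)/(352.0570−237.4338)=-0.0634; B=V−Δ·S=18.0142
Node (1,0) S=142.6800: V=(p*·11.6519+(1−p*)·59.4792)/1.24=13.9884; Δ=(11.6519−59.4792)/(184.0572−124.1316)=-0.7981; B=V−Δ·S=127.8631
Node (1,1) S=211.5600: V=(p*·0.6982+(1−p*)·11.6519)/1.24=1.6147; Δ=(0.6982−11.6519)/(272.9124−184.0572)=-0.1233; B=V−Δ·S=27.6948
Node (0,0) S=164.0000: V=(p*·1.6147+(1−p*)·13.9884)/1.24=2.4901; Δ=(1.6147−13.9884)/(211.5600−142.6800)=-0.1796; B=V−Δ·S=31.9513
Each (Δ,B) replicates both successor values, so the strategy is self-financing and V0 is arbitrage-free.

(0,0): Delta=-0.1796 Bond=31.9513
(1,0): Delta=-0.7981 Bond=127.8631
(1,1): Delta=-0.1233 Bond=27.6948
(2,0): Delta=-1.0000 Bond=183.6108
(2,1): Delta=-0.7797 Bond=155.1636
(2,2): Delta=-0.0634 Bond=18.0142
(3,0): Delta=-1.0000 Bond=227.6774
(3,1): Delta=-1.0000 Bond=227.6774
(3,2): Delta=-0.7596 Bond=187.6361
(3,3): Delta=0.0000 Bond=0.0000
V0=2.4901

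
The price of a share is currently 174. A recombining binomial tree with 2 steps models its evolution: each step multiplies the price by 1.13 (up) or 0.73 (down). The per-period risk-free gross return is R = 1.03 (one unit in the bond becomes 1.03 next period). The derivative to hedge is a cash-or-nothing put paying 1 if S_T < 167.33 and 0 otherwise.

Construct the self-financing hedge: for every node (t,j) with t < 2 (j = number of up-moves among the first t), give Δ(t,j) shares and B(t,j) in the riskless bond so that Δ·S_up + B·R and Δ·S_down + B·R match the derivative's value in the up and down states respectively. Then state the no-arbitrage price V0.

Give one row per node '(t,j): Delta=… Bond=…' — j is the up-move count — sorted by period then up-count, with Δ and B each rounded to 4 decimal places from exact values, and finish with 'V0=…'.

The replicating-portfolio and risk-neutral prices coincide; use p* = (1.03−0.73)/(1.13−0.73) = 0.7500 for the latter.
Terminal values V(2,·): V(2,0)=1.0000, V(2,1)=1.0000, V(2,2)=0.0000
  t=1,j=0: stock 127.0200 → up 143.5326 (V=1.0000), down 92.7246 (V=1.0000). Price 0.9709; hedge Δ=0.0000, bond B=0.9709.
  t=1,j=1: stock 196.6200 → up 222.1806 (V=0.0000), down 143.5326 (V=1.0000). Price 0.2427; hedge Δ=-0.0127, bond B=2.7427.
  t=0,j=0: stock 174.0000 → up 196.6200 (V=0.2427), down 127.0200 (V=0.9709). Price 0.4124; hedge Δ=-0.0105, bond B=2.2328.
Each (Δ,B) replicates both successor values, so the strategy is self-financing and V0 is arbitrage-free.

(0,0): Delta=-0.0105 Bond=2.2328
(1,0): Delta=0.0000 Bond=0.9709
(1,1): Delta=-0.0127 Bond=2.7427
V0=0.4124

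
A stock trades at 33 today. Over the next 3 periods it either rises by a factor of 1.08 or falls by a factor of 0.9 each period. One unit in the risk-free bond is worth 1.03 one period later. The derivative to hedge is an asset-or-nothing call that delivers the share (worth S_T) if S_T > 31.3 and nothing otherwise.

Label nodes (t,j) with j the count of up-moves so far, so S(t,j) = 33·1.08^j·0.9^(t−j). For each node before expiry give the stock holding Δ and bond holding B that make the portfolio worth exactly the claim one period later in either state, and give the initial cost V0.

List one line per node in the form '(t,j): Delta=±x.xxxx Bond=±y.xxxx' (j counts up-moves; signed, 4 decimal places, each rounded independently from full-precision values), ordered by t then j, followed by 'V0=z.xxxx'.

(0,0): Delta=2.7791 Bond=-63.6005
(1,0): Delta=4.5437 Bond=-117.9154
(1,1): Delta=2.2136 Bond=-45.3521
(2,0): Delta=0.0000 Bond=0.0000
(2,1): Delta=6.0000 Bond=-168.1654
(2,2): Delta=1.0000 Bond=0.0000
V0=28.1114

Risk-neutral probability p* = (R−d)/(u−d) = (1.03−0.9)/(1.08−0.9) = 0.7222.
Terminal values V(3,·): V(3,0)=0.0000, V(3,1)=0.0000, V(3,2)=34.6421, V(3,3)=41.5705
Node (2,0) S=26.7300: V=(p*·0.0000+(1−p*)·0.0000)/1.03=0.0000; Δ=(0.0000−0.0000)/(28.8684−24.0570)=0.0000; B=V−Δ·S=0.0000
Node (2,1) S=32.0760: V=(p*·34.6421+(1−p*)·0.0000)/1.03=24.2906; Δ=(34.6421−0.0000)/(34.6421−28.8684)=6.0000; B=V−Δ·S=-168.1654
Node (2,2) S=38.4912: V=(p*·41.5705+(1−p*)·34.6421)/1.03=38.4912; Δ=(41.5705−34.6421)/(41.5705−34.6421)=1.0000; B=V−Δ·S=0.0000
Node (1,0) S=29.7000: V=(p*·24.2906+(1−p*)·0.0000)/1.03=17.0322; Δ=(24.2906−0.0000)/(32.0760−26.7300)=4.5437; B=V−Δ·S=-117.9154
Node (1,1) S=35.6400: V=(p*·38.4912+(1−p*)·24.2906)/1.03=33.5404; Δ=(38.4912−24.2906)/(38.4912−32.0760)=2.2136; B=V−Δ·S=-45.3521
Node (0,0) S=33.0000: V=(p*·33.5404+(1−p*)·17.0322)/1.03=28.1114; Δ=(33.5404−17.0322)/(35.6400−29.7000)=2.7791; B=V−Δ·S=-63.6005
The time-0 hedge costs 28.1114, which is the no-arbitrage price.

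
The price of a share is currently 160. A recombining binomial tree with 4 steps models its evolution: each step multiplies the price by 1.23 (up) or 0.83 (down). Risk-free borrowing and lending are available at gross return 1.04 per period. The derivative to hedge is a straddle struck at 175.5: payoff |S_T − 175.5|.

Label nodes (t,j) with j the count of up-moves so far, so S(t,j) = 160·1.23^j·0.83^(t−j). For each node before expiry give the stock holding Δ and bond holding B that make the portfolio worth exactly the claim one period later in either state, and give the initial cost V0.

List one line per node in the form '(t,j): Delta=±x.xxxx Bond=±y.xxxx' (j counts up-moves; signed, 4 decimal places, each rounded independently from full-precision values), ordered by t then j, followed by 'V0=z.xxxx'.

(0,0): Delta=0.2603 Bond=6.8086
(1,0): Delta=-0.3128 Bond=83.1872
(1,1): Delta=0.6102 Bond=-61.7771
(2,0): Delta=-1.0000 Bond=162.2596
(2,1): Delta=0.1067 Bond=17.9836
(2,2): Delta=0.9175 Bond=-138.6484
(3,0): Delta=-1.0000 Bond=168.7500
(3,1): Delta=-1.0000 Bond=168.7500
(3,2): Delta=0.7824 Bond=-117.0539
(3,3): Delta=1.0000 Bond=-168.7500
V0=48.4534

Since d<R<u, set p* = (R−d)/(u−d) = 0.5250; price each node as the discounted p*-expectation of its children.
At expiry t=4: V(4,0)=99.5667, V(4,1)=62.9723, V(4,2)=8.7421, V(4,3)=71.6231, V(4,4)=190.7186
  t=3,j=0: stock 91.4859 → up 112.5277 (V=62.9723), down 75.9333 (V=99.5667). Price 77.2641; hedge Δ=-1.0000, bond B=168.7500.
  t=3,j=1: stock 135.5755 → up 166.7579 (V=8.7421), down 112.5277 (V=62.9723). Price 33.1745; hedge Δ=-1.0000, bond B=168.7500.
  t=3,j=2: stock 200.9131 → up 247.1231 (V=71.6231), down 166.7579 (V=8.7421). Price 40.1487; hedge Δ=0.7824, bond B=-117.0539.
  t=3,j=3: stock 297.7387 → up 366.2186 (V=190.7186), down 247.1231 (V=71.6231). Price 128.9887; hedge Δ=1.0000, bond B=-168.7500.
  t=2,j=0: stock 110.2240 → up 135.5755 (V=33.1745), down 91.4859 (V=77.2641). Price 52.0356; hedge Δ=-1.0000, bond B=162.2596.
  t=2,j=1: stock 163.3440 → up 200.9131 (V=40.1487), down 135.5755 (V=33.1745). Price 35.4192; hedge Δ=0.1067, bond B=17.9836.
  t=2,j=2: stock 242.0640 → up 297.7387 (V=128.9887), down 200.9131 (V=40.1487). Price 83.4516; hedge Δ=0.9175, bond B=-138.6484.
  t=1,j=0: stock 132.8000 → up 163.3440 (V=35.4192), down 110.2240 (V=52.0356). Price 41.6461; hedge Δ=-0.3128, bond B=83.1872.
  t=1,j=1: stock 196.8000 → up 242.0640 (V=83.4516), down 163.3440 (V=35.4192). Price 58.3041; hedge Δ=0.6102, bond B=-61.7771.
  t=0,j=0: stock 160.0000 → up 196.8000 (V=58.3041), down 132.8000 (V=41.6461). Price 48.4534; hedge Δ=0.2603, bond B=6.8086.
Root portfolio cost Δ·160+B reproduces V0=48.4534.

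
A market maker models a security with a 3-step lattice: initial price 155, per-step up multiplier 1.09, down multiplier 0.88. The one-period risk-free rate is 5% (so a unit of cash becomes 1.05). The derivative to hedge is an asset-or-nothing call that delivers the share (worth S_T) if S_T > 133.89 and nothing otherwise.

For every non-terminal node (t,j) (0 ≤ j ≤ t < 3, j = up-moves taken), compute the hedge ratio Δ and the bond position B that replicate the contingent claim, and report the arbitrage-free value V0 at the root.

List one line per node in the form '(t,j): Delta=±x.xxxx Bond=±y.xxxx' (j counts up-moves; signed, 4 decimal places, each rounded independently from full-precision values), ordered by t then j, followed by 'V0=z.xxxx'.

(0,0): Delta=2.0988 Bond=-180.9102
(1,0): Delta=4.3619 Bond=-498.6339
(1,1): Delta=1.6690 Bond=-117.3256
(2,0): Delta=0.0000 Bond=0.0000
(2,1): Delta=5.1905 Bond=-646.7575
(2,2): Delta=1.0000 Bond=0.0000
V0=144.4111

No-arbitrage ⇒ martingale measure with p* = (R−d)/(u−d) = 0.8095.
Terminal payoffs: V(3,0)=0.0000, V(3,1)=0.0000, V(3,2)=162.0568, V(3,3)=200.7295
Node (2,0) S=120.0320: V=(p*·0.0000+(1−p*)·0.0000)/1.05=0.0000; Δ=(0.0000−0.0000)/(130.8349−105.6282)=0.0000; B=V−Δ·S=0.0000
Node (2,1) S=148.6760: V=(p*·162.0568+(1−p*)·0.0000)/1.05=124.9418; Δ=(162.0568−0.0000)/(162.0568−130.8349)=5.1905; B=V−Δ·S=-646.7575
Node (2,2) S=184.1555: V=(p*·200.7295+(1−p*)·162.0568)/1.05=184.1555; Δ=(200.7295−162.0568)/(200.7295−162.0568)=1.0000; B=V−Δ·S=0.0000
Node (1,0) S=136.4000: V=(p*·124.9418+(1−p*)·0.0000)/1.05=96.3270; Δ=(124.9418−0.0000)/(148.6760−120.0320)=4.3619; B=V−Δ·S=-498.6339
Node (1,1) S=168.9500: V=(p*·184.1555+(1−p*)·124.9418)/1.05=164.6445; Δ=(184.1555−124.9418)/(184.1555−148.6760)=1.6690; B=V−Δ·S=-117.3256
Node (0,0) S=155.0000: V=(p*·164.6445+(1−p*)·96.3270)/1.05=144.4111; Δ=(164.6445−96.3270)/(168.9500−136.4000)=2.0988; B=V−Δ·S=-180.9102
Root portfolio cost Δ·155+B reproduces V0=144.4111.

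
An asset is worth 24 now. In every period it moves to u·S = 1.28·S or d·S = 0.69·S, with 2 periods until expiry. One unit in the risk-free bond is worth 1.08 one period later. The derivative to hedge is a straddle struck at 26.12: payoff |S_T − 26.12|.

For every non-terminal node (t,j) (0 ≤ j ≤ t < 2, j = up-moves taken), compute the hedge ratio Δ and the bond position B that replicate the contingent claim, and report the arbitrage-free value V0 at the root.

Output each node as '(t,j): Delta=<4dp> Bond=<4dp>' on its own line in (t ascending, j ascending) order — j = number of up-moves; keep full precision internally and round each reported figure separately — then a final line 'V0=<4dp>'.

Since d<R<u, set p* = (R−d)/(u−d) = 0.6610; price each node as the discounted p*-expectation of its children.
Terminal payoffs: V(2,0)=14.6936, V(2,1)=4.9232, V(2,2)=13.2016
Node (1,0) S=16.5600: V=(p*·4.9232+(1−p*)·14.6936)/1.08=7.6252; Δ=(4.9232−14.6936)/(21.1968−11.4264)=-1.0000; B=V−Δ·S=24.1852
Node (1,1) S=30.7200: V=(p*·13.2016+(1−p*)·4.9232)/1.08=9.6253; Δ=(13.2016−4.9232)/(39.3216−21.1968)=0.4567; B=V−Δ·S=-4.4059
Node (0,0) S=24.0000: V=(p*·9.6253+(1−p*)·7.6252)/1.08=8.2846; Δ=(9.6253−7.6252)/(30.7200−16.5600)=0.1413; B=V−Δ·S=4.8945
Root portfolio cost Δ·24+B reproduces V0=8.2846.

(0,0): Delta=0.1413 Bond=4.8945
(1,0): Delta=-1.0000 Bond=24.1852
(1,1): Delta=0.4567 Bond=-4.4059
V0=8.2846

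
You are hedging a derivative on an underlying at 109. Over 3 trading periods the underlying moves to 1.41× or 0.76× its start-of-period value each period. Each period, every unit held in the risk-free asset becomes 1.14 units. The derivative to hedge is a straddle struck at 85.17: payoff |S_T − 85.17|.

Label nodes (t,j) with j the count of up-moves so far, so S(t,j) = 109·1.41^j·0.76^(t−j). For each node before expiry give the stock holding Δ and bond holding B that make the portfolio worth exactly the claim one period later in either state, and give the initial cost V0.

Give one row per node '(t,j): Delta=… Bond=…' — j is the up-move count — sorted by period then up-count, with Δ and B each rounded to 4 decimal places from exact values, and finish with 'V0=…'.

Since d<R<u, set p* = (R−d)/(u−d) = 0.5846; price each node as the discounted p*-expectation of its children.
Terminal values V(3,·): V(3,0)=37.3216, V(3,1)=3.6013, V(3,2)=79.5242, V(3,3)=220.3811
(2,0): S=62.9584. Δ = (V_up−V_dn)/(S_up−S_dn) = (3.6013−37.3216)/(88.7713−47.8484) = -0.8240. V = [p*·3.6013 + (1−p*)·37.3216]/1.14 = 15.4458. B = V − Δ·S = 67.3232.
(2,1): S=116.8044. Δ = (V_up−V_dn)/(S_up−S_dn) = (79.5242−3.6013)/(164.6942−88.7713) = 1.0000. V = [p*·79.5242 + (1−p*)·3.6013]/1.14 = 42.0939. B = V − Δ·S = -74.7105.
(2,2): S=216.7029. Δ = (V_up−V_dn)/(S_up−S_dn) = (220.3811−79.5242)/(305.5511−164.6942) = 1.0000. V = [p*·220.3811 + (1−p*)·79.5242]/1.14 = 141.9924. B = V − Δ·S = -74.7105.
(1,0): S=82.8400. Δ = (V_up−V_dn)/(S_up−S_dn) = (42.0939−15.4458)/(116.8044−62.9584) = 0.4949. V = [p*·42.0939 + (1−p*)·15.4458]/1.14 = 27.2146. B = V − Δ·S = -13.7824.
(1,1): S=153.6900. Δ = (V_up−V_dn)/(S_up−S_dn) = (141.9924−42.0939)/(216.7029−116.8044) = 1.0000. V = [p*·141.9924 + (1−p*)·42.0939]/1.14 = 88.1545. B = V − Δ·S = -65.5355.
(0,0): S=109.0000. Δ = (V_up−V_dn)/(S_up−S_dn) = (88.1545−27.2146)/(153.6900−82.8400) = 0.8601. V = [p*·88.1545 + (1−p*)·27.2146]/1.14 = 55.1237. B = V − Δ·S = -38.6299.
Check: Δ(0,0)·S0 + B(0,0) = 55.1237 = V0.

(0,0): Delta=0.8601 Bond=-38.6299
(1,0): Delta=0.4949 Bond=-13.7824
(1,1): Delta=1.0000 Bond=-65.5355
(2,0): Delta=-0.8240 Bond=67.3232
(2,1): Delta=1.0000 Bond=-74.7105
(2,2): Delta=1.0000 Bond=-74.7105
V0=55.1237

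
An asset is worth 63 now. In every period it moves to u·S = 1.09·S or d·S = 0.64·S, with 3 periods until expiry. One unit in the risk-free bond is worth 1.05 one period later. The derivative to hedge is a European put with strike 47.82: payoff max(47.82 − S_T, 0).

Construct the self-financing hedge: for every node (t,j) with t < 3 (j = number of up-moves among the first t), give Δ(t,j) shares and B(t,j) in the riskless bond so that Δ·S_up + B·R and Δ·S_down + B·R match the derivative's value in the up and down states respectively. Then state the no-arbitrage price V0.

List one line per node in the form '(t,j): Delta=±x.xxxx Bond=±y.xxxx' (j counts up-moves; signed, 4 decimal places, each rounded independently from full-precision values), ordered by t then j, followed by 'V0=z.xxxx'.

(0,0): Delta=-0.1050 Bond=7.0006
(1,0): Delta=-0.9960 Bond=43.2752
(1,1): Delta=-0.0539 Bond=3.8458
(2,0): Delta=-1.0000 Bond=45.5429
(2,1): Delta=-0.9957 Bond=45.4288
(2,2): Delta=0.0000 Bond=0.0000
V0=0.3864

Since d<R<u, set p* = (R−d)/(u−d) = 0.9111; price each node as the discounted p*-expectation of its children.
At expiry t=3: V(3,0)=31.3049, V(3,1)=19.6928, V(3,2)=0.0000, V(3,3)=0.0000
(2,0): S=25.8048. Δ = (V_up−V_dn)/(S_up−S_dn) = (19.6928−31.3049)/(28.1272−16.5151) = -1.0000. V = [p*·19.6928 + (1−p*)·31.3049]/1.05 = 19.7381. B = V − Δ·S = 45.5429.
(2,1): S=43.9488. Δ = (V_up−V_dn)/(S_up−S_dn) = (0.0000−19.6928)/(47.9042−28.1272) = -0.9957. V = [p*·0.0000 + (1−p*)·19.6928]/1.05 = 1.6671. B = V − Δ·S = 45.4288.
(2,2): S=74.8503. Δ = (V_up−V_dn)/(S_up−S_dn) = (0.0000−0.0000)/(81.5868−47.9042) = 0.0000. V = [p*·0.0000 + (1−p*)·0.0000]/1.05 = 0.0000. B = V − Δ·S = 0.0000.
(1,0): S=40.3200. Δ = (V_up−V_dn)/(S_up−S_dn) = (1.6671−19.7381)/(43.9488−25.8048) = -0.9960. V = [p*·1.6671 + (1−p*)·19.7381]/1.05 = 3.1175. B = V − Δ·S = 43.2752.
(1,1): S=68.6700. Δ = (V_up−V_dn)/(S_up−S_dn) = (0.0000−1.6671)/(74.8503−43.9488) = -0.0539. V = [p*·0.0000 + (1−p*)·1.6671]/1.05 = 0.1411. B = V − Δ·S = 3.8458.
(0,0): S=63.0000. Δ = (V_up−V_dn)/(S_up−S_dn) = (0.1411−3.1175)/(68.6700−40.3200) = -0.1050. V = [p*·0.1411 + (1−p*)·3.1175]/1.05 = 0.3864. B = V − Δ·S = 7.0006.
Each (Δ,B) replicates both successor values, so the strategy is self-financing and V0 is arbitrage-free.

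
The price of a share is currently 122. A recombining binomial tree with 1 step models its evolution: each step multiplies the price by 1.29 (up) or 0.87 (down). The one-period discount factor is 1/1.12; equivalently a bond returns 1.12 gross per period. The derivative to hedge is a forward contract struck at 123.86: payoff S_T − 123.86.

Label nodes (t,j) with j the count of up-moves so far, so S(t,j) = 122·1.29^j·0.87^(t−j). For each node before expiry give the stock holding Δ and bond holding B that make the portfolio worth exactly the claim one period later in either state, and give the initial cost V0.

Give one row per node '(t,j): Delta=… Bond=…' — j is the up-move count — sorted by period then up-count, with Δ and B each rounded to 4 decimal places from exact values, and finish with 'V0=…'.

Under the risk-neutral measure, an up-move has probability p* = (R−d)/(u−d) = 0.5952 and values discount at R = 1.12.
At expiry t=1: V(1,0)=-17.7200, V(1,1)=33.5200
(0,0): S=122.0000. Δ = (V_up−V_dn)/(S_up−S_dn) = (33.5200−-17.7200)/(157.3800−106.1400) = 1.0000. V = [p*·33.5200 + (1−p*)·-17.7200]/1.12 = 11.4107. B = V − Δ·S = -110.5893.
Check: Δ(0,0)·S0 + B(0,0) = 11.4107 = V0.

(0,0): Delta=1.0000 Bond=-110.5893
V0=11.4107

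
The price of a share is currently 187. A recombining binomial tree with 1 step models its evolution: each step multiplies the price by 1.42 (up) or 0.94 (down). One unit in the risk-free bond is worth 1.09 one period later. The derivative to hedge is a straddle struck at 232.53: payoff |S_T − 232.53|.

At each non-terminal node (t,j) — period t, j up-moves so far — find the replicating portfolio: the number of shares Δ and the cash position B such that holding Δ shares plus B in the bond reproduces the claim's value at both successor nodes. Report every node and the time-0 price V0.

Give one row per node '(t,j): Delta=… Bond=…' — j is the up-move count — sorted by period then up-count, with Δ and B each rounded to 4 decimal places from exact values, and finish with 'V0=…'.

The replicating-portfolio and risk-neutral prices coincide; use p* = (1.09−0.94)/(1.42−0.94) = 0.3125 for the latter.
Terminal values V(1,·): V(1,0)=56.7500, V(1,1)=33.0100
  t=0,j=0: stock 187.0000 → up 265.5400 (V=33.0100), down 175.7800 (V=56.7500). Price 45.2580; hedge Δ=-0.2645, bond B=94.7164.
Each (Δ,B) replicates both successor values, so the strategy is self-financing and V0 is arbitrage-free.

(0,0): Delta=-0.2645 Bond=94.7164
V0=45.2580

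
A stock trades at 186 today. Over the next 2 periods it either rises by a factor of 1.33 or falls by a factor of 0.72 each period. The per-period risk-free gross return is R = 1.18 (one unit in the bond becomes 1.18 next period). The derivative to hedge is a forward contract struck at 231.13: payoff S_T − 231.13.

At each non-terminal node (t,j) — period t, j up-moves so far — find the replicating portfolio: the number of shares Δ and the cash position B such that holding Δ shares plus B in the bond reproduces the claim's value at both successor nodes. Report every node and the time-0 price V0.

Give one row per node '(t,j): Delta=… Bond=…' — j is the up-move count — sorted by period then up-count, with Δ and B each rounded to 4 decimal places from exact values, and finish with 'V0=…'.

The replicating-portfolio and risk-neutral prices coincide; use p* = (1.18−0.72)/(1.33−0.72) = 0.7541 for the latter.
Terminal values V(2,·): V(2,0)=-134.7076, V(2,1)=-53.0164, V(2,2)=97.8854
(1,0): S=133.9200. Δ = (V_up−V_dn)/(S_up−S_dn) = (-53.0164−-134.7076)/(178.1136−96.4224) = 1.0000. V = [p*·-53.0164 + (1−p*)·-134.7076]/1.18 = -61.9529. B = V − Δ·S = -195.8729.
(1,1): S=247.3800. Δ = (V_up−V_dn)/(S_up−S_dn) = (97.8854−-53.0164)/(329.0154−178.1136) = 1.0000. V = [p*·97.8854 + (1−p*)·-53.0164]/1.18 = 51.5071. B = V − Δ·S = -195.8729.
(0,0): S=186.0000. Δ = (V_up−V_dn)/(S_up−S_dn) = (51.5071−-61.9529)/(247.3800−133.9200) = 1.0000. V = [p*·51.5071 + (1−p*)·-61.9529]/1.18 = 20.0060. B = V − Δ·S = -165.9940.
Self-financing check: at every node Δ·S+B equals the discounted successor values.

(0,0): Delta=1.0000 Bond=-165.9940
(1,0): Delta=1.0000 Bond=-195.8729
(1,1): Delta=1.0000 Bond=-195.8729
V0=20.0060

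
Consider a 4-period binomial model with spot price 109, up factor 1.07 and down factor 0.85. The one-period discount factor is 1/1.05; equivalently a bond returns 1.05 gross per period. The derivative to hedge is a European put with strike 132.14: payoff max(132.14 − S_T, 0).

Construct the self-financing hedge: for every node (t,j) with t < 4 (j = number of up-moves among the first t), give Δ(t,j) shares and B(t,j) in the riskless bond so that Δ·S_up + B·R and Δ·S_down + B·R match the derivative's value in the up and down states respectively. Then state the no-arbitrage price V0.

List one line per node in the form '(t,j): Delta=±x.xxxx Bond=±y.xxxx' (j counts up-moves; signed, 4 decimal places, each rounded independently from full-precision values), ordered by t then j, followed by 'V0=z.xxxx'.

The replicating-portfolio and risk-neutral prices coincide; use p* = (1.05−0.85)/(1.07−0.85) = 0.9091 for the latter.
Terminal payoffs: V(4,0)=75.2413, V(4,1)=60.5146, V(4,2)=41.9763, V(4,3)=18.6398, V(4,4)=0.0000
Node (3,0) S=66.9396: V=(p*·60.5146+(1−p*)·75.2413)/1.05=58.9080; Δ=(60.5146−75.2413)/(71.6254−56.8987)=-1.0000; B=V−Δ·S=125.8476
Node (3,1) S=84.2652: V=(p*·41.9763+(1−p*)·60.5146)/1.05=41.5824; Δ=(41.9763−60.5146)/(90.1637−71.6254)=-1.0000; B=V−Δ·S=125.8476
Node (3,2) S=106.0750: V=(p*·18.6398+(1−p*)·41.9763)/1.05=19.7726; Δ=(18.6398−41.9763)/(113.5002−90.1637)=-1.0000; B=V−Δ·S=125.8476
Node (3,3) S=133.5297: V=(p*·0.0000+(1−p*)·18.6398)/1.05=1.6138; Δ=(0.0000−18.6398)/(142.8768−113.5002)=-0.6345; B=V−Δ·S=86.3400
Node (2,0) S=78.7525: V=(p*·41.5824+(1−p*)·58.9080)/1.05=41.1024; Δ=(41.5824−58.9080)/(84.2652−66.9396)=-1.0000; B=V−Δ·S=119.8549
Node (2,1) S=99.1355: V=(p*·19.7726+(1−p*)·41.5824)/1.05=20.7194; Δ=(19.7726−41.5824)/(106.0750−84.2652)=-1.0000; B=V−Δ·S=119.8549
Node (2,2) S=124.7941: V=(p*·1.6138+(1−p*)·19.7726)/1.05=3.1092; Δ=(1.6138−19.7726)/(133.5297−106.0750)=-0.6614; B=V−Δ·S=85.6492
Node (1,0) S=92.6500: V=(p*·20.7194+(1−p*)·41.1024)/1.05=21.4975; Δ=(20.7194−41.1024)/(99.1355−78.7525)=-1.0000; B=V−Δ·S=114.1475
Node (1,1) S=116.6300: V=(p*·3.1092+(1−p*)·20.7194)/1.05=4.4858; Δ=(3.1092−20.7194)/(124.7941−99.1355)=-0.6863; B=V−Δ·S=84.5322
Node (0,0) S=109.0000: V=(p*·4.4858+(1−p*)·21.4975)/1.05=5.7451; Δ=(4.4858−21.4975)/(116.6300−92.6500)=-0.7094; B=V−Δ·S=83.0709
Root portfolio cost Δ·109+B reproduces V0=5.7451.

(0,0): Delta=-0.7094 Bond=83.0709
(1,0): Delta=-1.0000 Bond=114.1475
(1,1): Delta=-0.6863 Bond=84.5322
(2,0): Delta=-1.0000 Bond=119.8549
(2,1): Delta=-1.0000 Bond=119.8549
(2,2): Delta=-0.6614 Bond=85.6492
(3,0): Delta=-1.0000 Bond=125.8476
(3,1): Delta=-1.0000 Bond=125.8476
(3,2): Delta=-1.0000 Bond=125.8476
(3,3): Delta=-0.6345 Bond=86.3400
V0=5.7451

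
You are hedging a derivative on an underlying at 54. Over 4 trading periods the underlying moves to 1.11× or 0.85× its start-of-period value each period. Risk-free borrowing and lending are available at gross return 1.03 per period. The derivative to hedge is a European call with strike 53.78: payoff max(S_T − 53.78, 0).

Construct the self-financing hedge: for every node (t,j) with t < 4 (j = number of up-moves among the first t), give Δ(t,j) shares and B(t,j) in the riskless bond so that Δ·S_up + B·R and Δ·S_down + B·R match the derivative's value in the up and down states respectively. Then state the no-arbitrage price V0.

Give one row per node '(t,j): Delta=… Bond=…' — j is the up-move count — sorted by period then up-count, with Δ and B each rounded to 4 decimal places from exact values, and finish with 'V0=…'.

(0,0): Delta=0.6747 Bond=-27.4135
(1,0): Delta=0.3405 Bond=-12.8973
(1,1): Delta=0.7884 Bond=-35.0531
(2,0): Delta=0.0000 Bond=0.0000
(2,1): Delta=0.4564 Bond=-19.1883
(2,2): Delta=0.9014 Bond=-43.6231
(3,0): Delta=0.0000 Bond=0.0000
(3,1): Delta=0.0000 Bond=0.0000
(3,2): Delta=0.6117 Bond=-28.5479
(3,3): Delta=1.0000 Bond=-52.2136
V0=9.0184

No-arbitrage ⇒ martingale measure with p* = (R−d)/(u−d) = 0.6923.
At expiry t=4: V(4,0)=0.0000, V(4,1)=0.0000, V(4,2)=0.0000, V(4,3)=8.9943, V(4,4)=28.1958
  t=3,j=0: stock 33.1627 → up 36.8107 (V=0.0000), down 28.1883 (V=0.0000). Price 0.0000; hedge Δ=0.0000, bond B=0.0000.
  t=3,j=1: stock 43.3066 → up 48.0704 (V=0.0000), down 36.8107 (V=0.0000). Price 0.0000; hedge Δ=0.0000, bond B=0.0000.
  t=3,j=2: stock 56.5534 → up 62.7743 (V=8.9943), down 48.0704 (V=0.0000). Price 6.0454; hedge Δ=0.6117, bond B=-28.5479.
  t=3,j=3: stock 73.8521 → up 81.9758 (V=28.1958), down 62.7743 (V=8.9943). Price 21.6385; hedge Δ=1.0000, bond B=-52.2136.
  t=2,j=0: stock 39.0150 → up 43.3066 (V=0.0000), down 33.1627 (V=0.0000). Price 0.0000; hedge Δ=0.0000, bond B=0.0000.
  t=2,j=1: stock 50.9490 → up 56.5534 (V=6.0454), down 43.3067 (V=0.0000). Price 4.0634; hedge Δ=0.4564, bond B=-19.1883.
  t=2,j=2: stock 66.5334 → up 73.8521 (V=21.6385), down 56.5534 (V=6.0454). Price 16.3501; hedge Δ=0.9014, bond B=-43.6231.
  t=1,j=0: stock 45.9000 → up 50.9490 (V=4.0634), down 39.0150 (V=0.0000). Price 2.7312; hedge Δ=0.3405, bond B=-12.8973.
  t=1,j=1: stock 59.9400 → up 66.5334 (V=16.3501), down 50.9490 (V=4.0634). Price 12.2035; hedge Δ=0.7884, bond B=-35.0531.
  t=0,j=0: stock 54.0000 → up 59.9400 (V=12.2035), down 45.9000 (V=2.7312). Price 9.0184; hedge Δ=0.6747, bond B=-27.4135.
The time-0 hedge costs 9.0184, which is the no-arbitrage price.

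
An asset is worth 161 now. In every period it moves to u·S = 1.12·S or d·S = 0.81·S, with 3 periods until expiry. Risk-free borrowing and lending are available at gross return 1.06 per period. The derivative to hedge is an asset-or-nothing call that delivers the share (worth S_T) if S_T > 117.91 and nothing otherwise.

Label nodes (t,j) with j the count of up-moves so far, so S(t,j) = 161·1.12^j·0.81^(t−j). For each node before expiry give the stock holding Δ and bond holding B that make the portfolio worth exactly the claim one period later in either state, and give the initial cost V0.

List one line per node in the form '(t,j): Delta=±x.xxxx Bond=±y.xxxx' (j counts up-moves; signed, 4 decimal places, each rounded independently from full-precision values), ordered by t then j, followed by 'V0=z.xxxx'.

(0,0): Delta=1.0572 Bond=-9.7230
(1,0): Delta=1.3864 Bond=-53.2494
(1,1): Delta=1.0000 Bond=0.0000
(2,0): Delta=3.6129 Bond=-291.6295
(2,1): Delta=1.0000 Bond=0.0000
(2,2): Delta=1.0000 Bond=0.0000
V0=160.4791

The replicating-portfolio and risk-neutral prices coincide; use p* = (1.06−0.81)/(1.12−0.81) = 0.8065 for the latter.
Payoff layer (t=3): V(3,0)=0.0000, V(3,1)=118.3080, V(3,2)=163.5863, V(3,3)=226.1934
  t=2,j=0: stock 105.6321 → up 118.3080 (V=118.3080), down 85.5620 (V=0.0000). Price 90.0091; hedge Δ=3.6129, bond B=-291.6295.
  t=2,j=1: stock 146.0592 → up 163.5863 (V=163.5863), down 118.3080 (V=118.3080). Price 146.0592; hedge Δ=1.0000, bond B=0.0000.
  t=2,j=2: stock 201.9584 → up 226.1934 (V=226.1934), down 163.5863 (V=163.5863). Price 201.9584; hedge Δ=1.0000, bond B=0.0000.
  t=1,j=0: stock 130.4100 → up 146.0592 (V=146.0592), down 105.6321 (V=90.0091). Price 127.5574; hedge Δ=1.3864, bond B=-53.2494.
  t=1,j=1: stock 180.3200 → up 201.9584 (V=201.9584), down 146.0592 (V=146.0592). Price 180.3200; hedge Δ=1.0000, bond B=0.0000.
  t=0,j=0: stock 161.0000 → up 180.3200 (V=180.3200), down 130.4100 (V=127.5574). Price 160.4791; hedge Δ=1.0572, bond B=-9.7230.
The time-0 hedge costs 160.4791, which is the no-arbitrage price.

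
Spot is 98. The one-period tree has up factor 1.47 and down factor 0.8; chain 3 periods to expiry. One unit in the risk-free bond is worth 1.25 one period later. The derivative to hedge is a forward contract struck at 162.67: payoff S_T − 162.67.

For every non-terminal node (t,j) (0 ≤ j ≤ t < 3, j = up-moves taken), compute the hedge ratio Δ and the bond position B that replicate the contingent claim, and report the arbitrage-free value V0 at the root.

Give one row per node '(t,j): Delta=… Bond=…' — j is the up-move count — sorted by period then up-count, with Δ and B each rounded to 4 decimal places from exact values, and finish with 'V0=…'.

No-arbitrage ⇒ martingale measure with p* = (R−d)/(u−d) = 0.6716.
Payoff layer (t=3): V(3,0)=-112.4940, V(3,1)=-70.4716, V(3,2)=6.7446, V(3,3)=148.6293
Node (2,0) S=62.7200: V=(p*·-70.4716+(1−p*)·-112.4940)/1.25=-67.4160; Δ=(-70.4716−-112.4940)/(92.1984−50.1760)=1.0000; B=V−Δ·S=-130.1360
Node (2,1) S=115.2480: V=(p*·6.7446+(1−p*)·-70.4716)/1.25=-14.8880; Δ=(6.7446−-70.4716)/(169.4146−92.1984)=1.0000; B=V−Δ·S=-130.1360
Node (2,2) S=211.7682: V=(p*·148.6293+(1−p*)·6.7446)/1.25=81.6322; Δ=(148.6293−6.7446)/(311.2993−169.4146)=1.0000; B=V−Δ·S=-130.1360
Node (1,0) S=78.4000: V=(p*·-14.8880+(1−p*)·-67.4160)/1.25=-25.7088; Δ=(-14.8880−-67.4160)/(115.2480−62.7200)=1.0000; B=V−Δ·S=-104.1088
Node (1,1) S=144.0600: V=(p*·81.6322+(1−p*)·-14.8880)/1.25=39.9512; Δ=(81.6322−-14.8880)/(211.7682−115.2480)=1.0000; B=V−Δ·S=-104.1088
Node (0,0) S=98.0000: V=(p*·39.9512+(1−p*)·-25.7088)/1.25=14.7130; Δ=(39.9512−-25.7088)/(144.0600−78.4000)=1.0000; B=V−Δ·S=-83.2870
Root portfolio cost Δ·98+B reproduces V0=14.7130.

(0,0): Delta=1.0000 Bond=-83.2870
(1,0): Delta=1.0000 Bond=-104.1088
(1,1): Delta=1.0000 Bond=-104.1088
(2,0): Delta=1.0000 Bond=-130.1360
(2,1): Delta=1.0000 Bond=-130.1360
(2,2): Delta=1.0000 Bond=-130.1360
V0=14.7130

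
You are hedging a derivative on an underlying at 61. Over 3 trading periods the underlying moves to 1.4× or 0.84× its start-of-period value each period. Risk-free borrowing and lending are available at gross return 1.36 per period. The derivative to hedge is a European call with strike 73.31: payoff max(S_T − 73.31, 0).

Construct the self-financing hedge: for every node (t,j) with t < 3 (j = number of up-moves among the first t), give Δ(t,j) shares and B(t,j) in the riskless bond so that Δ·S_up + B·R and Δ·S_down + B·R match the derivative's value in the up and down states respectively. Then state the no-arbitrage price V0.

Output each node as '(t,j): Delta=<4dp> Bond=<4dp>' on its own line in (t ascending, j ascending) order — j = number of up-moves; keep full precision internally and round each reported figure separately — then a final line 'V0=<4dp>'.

No-arbitrage ⇒ martingale measure with p* = (R−d)/(u−d) = 0.9286.
Payoff layer (t=3): V(3,0)=0.0000, V(3,1)=0.0000, V(3,2)=27.1204, V(3,3)=94.0740
  t=2,j=0: stock 43.0416 → up 60.2582 (V=0.0000), down 36.1549 (V=0.0000). Price 0.0000; hedge Δ=0.0000, bond B=0.0000.
  t=2,j=1: stock 71.7360 → up 100.4304 (V=27.1204), down 60.2582 (V=0.0000). Price 18.5171; hedge Δ=0.6751, bond B=-29.9122.
  t=2,j=2: stock 119.5600 → up 167.3840 (V=94.0740), down 100.4304 (V=27.1204). Price 65.6556; hedge Δ=1.0000, bond B=-53.9044.
  t=1,j=0: stock 51.2400 → up 71.7360 (V=18.5171), down 43.0416 (V=0.0000). Price 12.6430; hedge Δ=0.6453, bond B=-20.4232.
  t=1,j=1: stock 85.4000 → up 119.5600 (V=65.6556), down 71.7360 (V=18.5171). Price 45.8004; hedge Δ=0.9857, bond B=-38.3755.
  t=0,j=0: stock 61.0000 → up 85.4000 (V=45.8004), down 51.2400 (V=12.6430). Price 31.9353; hedge Δ=0.9707, bond B=-27.2744.
Self-financing check: at every node Δ·S+B equals the discounted successor values.

(0,0): Delta=0.9707 Bond=-27.2744
(1,0): Delta=0.6453 Bond=-20.4232
(1,1): Delta=0.9857 Bond=-38.3755
(2,0): Delta=0.0000 Bond=0.0000
(2,1): Delta=0.6751 Bond=-29.9122
(2,2): Delta=1.0000 Bond=-53.9044
V0=31.9353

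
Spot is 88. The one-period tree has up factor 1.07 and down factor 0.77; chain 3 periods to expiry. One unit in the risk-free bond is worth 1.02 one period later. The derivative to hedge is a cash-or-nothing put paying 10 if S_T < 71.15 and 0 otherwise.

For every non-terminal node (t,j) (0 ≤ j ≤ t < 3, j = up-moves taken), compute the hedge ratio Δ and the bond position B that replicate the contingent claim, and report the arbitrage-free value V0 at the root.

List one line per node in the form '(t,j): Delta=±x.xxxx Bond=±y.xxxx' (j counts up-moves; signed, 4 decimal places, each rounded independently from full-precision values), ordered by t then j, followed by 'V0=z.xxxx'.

No-arbitrage ⇒ martingale measure with p* = (R−d)/(u−d) = 0.8333.
At expiry t=3: V(3,0)=10.0000, V(3,1)=10.0000, V(3,2)=0.0000, V(3,3)=0.0000
Node (2,0) S=52.1752: V=(p*·10.0000+(1−p*)·10.0000)/1.02=9.8039; Δ=(10.0000−10.0000)/(55.8275−40.1749)=0.0000; B=V−Δ·S=9.8039
Node (2,1) S=72.5032: V=(p*·0.0000+(1−p*)·10.0000)/1.02=1.6340; Δ=(0.0000−10.0000)/(77.5784−55.8275)=-0.4597; B=V−Δ·S=34.9673
Node (2,2) S=100.7512: V=(p*·0.0000+(1−p*)·0.0000)/1.02=0.0000; Δ=(0.0000−0.0000)/(107.8038−77.5784)=0.0000; B=V−Δ·S=0.0000
Node (1,0) S=67.7600: V=(p*·1.6340+(1−p*)·9.8039)/1.02=2.9369; Δ=(1.6340−9.8039)/(72.5032−52.1752)=-0.4019; B=V−Δ·S=30.1700
Node (1,1) S=94.1600: V=(p*·0.0000+(1−p*)·1.6340)/1.02=0.2670; Δ=(0.0000−1.6340)/(100.7512−72.5032)=-0.0578; B=V−Δ·S=5.7136
Node (0,0) S=88.0000: V=(p*·0.2670+(1−p*)·2.9369)/1.02=0.6980; Δ=(0.2670−2.9369)/(94.1600−67.7600)=-0.1011; B=V−Δ·S=9.5977
The time-0 hedge costs 0.6980, which is the no-arbitrage price.

(0,0): Delta=-0.1011 Bond=9.5977
(1,0): Delta=-0.4019 Bond=30.1700
(1,1): Delta=-0.0578 Bond=5.7136
(2,0): Delta=0.0000 Bond=9.8039
(2,1): Delta=-0.4597 Bond=34.9673
(2,2): Delta=0.0000 Bond=0.0000
V0=0.6980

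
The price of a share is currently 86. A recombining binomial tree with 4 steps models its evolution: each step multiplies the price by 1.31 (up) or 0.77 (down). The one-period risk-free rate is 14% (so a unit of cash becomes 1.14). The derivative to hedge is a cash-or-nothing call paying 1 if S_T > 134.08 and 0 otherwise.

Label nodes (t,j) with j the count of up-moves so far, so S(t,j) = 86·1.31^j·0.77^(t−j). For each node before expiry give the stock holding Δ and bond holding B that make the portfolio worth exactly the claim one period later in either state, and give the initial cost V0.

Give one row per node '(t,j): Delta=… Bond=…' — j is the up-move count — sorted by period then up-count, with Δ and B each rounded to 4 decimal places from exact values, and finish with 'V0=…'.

(0,0): Delta=0.0064 Bond=-0.1839
(1,0): Delta=0.0101 Bond=-0.4519
(1,1): Delta=0.0055 Bond=-0.0983
(2,0): Delta=0.0000 Bond=0.0000
(2,1): Delta=0.0128 Bond=-0.7518
(2,2): Delta=0.0035 Bond=0.1818
(3,0): Delta=0.0000 Bond=0.0000
(3,1): Delta=0.0000 Bond=0.0000
(3,2): Delta=0.0163 Bond=-1.2508
(3,3): Delta=0.0000 Bond=0.8772
V0=0.3703

Under the risk-neutral measure, an up-move has probability p* = (R−d)/(u−d) = 0.6852 and values discount at R = 1.14.
Terminal payoffs: V(4,0)=0.0000, V(4,1)=0.0000, V(4,2)=0.0000, V(4,3)=1.0000, V(4,4)=1.0000
(3,0): S=39.2618. Δ = (V_up−V_dn)/(S_up−S_dn) = (0.0000−0.0000)/(51.4330−30.2316) = 0.0000. V = [p*·0.0000 + (1−p*)·0.0000]/1.14 = 0.0000. B = V − Δ·S = 0.0000.
(3,1): S=66.7961. Δ = (V_up−V_dn)/(S_up−S_dn) = (0.0000−0.0000)/(87.5029−51.4330) = 0.0000. V = [p*·0.0000 + (1−p*)·0.0000]/1.14 = 0.0000. B = V − Δ·S = 0.0000.
(3,2): S=113.6401. Δ = (V_up−V_dn)/(S_up−S_dn) = (1.0000−0.0000)/(148.8686−87.5029) = 0.0163. V = [p*·1.0000 + (1−p*)·0.0000]/1.14 = 0.6010. B = V − Δ·S = -1.2508.
(3,3): S=193.3358. Δ = (V_up−V_dn)/(S_up−S_dn) = (1.0000−1.0000)/(253.2699−148.8686) = 0.0000. V = [p*·1.0000 + (1−p*)·1.0000]/1.14 = 0.8772. B = V − Δ·S = 0.8772.
(2,0): S=50.9894. Δ = (V_up−V_dn)/(S_up−S_dn) = (0.0000−0.0000)/(66.7961−39.2618) = 0.0000. V = [p*·0.0000 + (1−p*)·0.0000]/1.14 = 0.0000. B = V − Δ·S = 0.0000.
(2,1): S=86.7482. Δ = (V_up−V_dn)/(S_up−S_dn) = (0.6010−0.0000)/(113.6401−66.7961) = 0.0128. V = [p*·0.6010 + (1−p*)·0.0000]/1.14 = 0.3612. B = V − Δ·S = -0.7518.
(2,2): S=147.5846. Δ = (V_up−V_dn)/(S_up−S_dn) = (0.8772−0.6010)/(193.3358−113.6401) = 0.0035. V = [p*·0.8772 + (1−p*)·0.6010]/1.14 = 0.6932. B = V − Δ·S = 0.1818.
(1,0): S=66.2200. Δ = (V_up−V_dn)/(S_up−S_dn) = (0.3612−0.0000)/(86.7482−50.9894) = 0.0101. V = [p*·0.3612 + (1−p*)·0.0000]/1.14 = 0.2171. B = V − Δ·S = -0.4519.
(1,1): S=112.6600. Δ = (V_up−V_dn)/(S_up−S_dn) = (0.6932−0.3612)/(147.5846−86.7482) = 0.0055. V = [p*·0.6932 + (1−p*)·0.3612]/1.14 = 0.5164. B = V − Δ·S = -0.0983.
(0,0): S=86.0000. Δ = (V_up−V_dn)/(S_up−S_dn) = (0.5164−0.2171)/(112.6600−66.2200) = 0.0064. V = [p*·0.5164 + (1−p*)·0.2171]/1.14 = 0.3703. B = V − Δ·S = -0.1839.
Self-financing check: at every node Δ·S+B equals the discounted successor values.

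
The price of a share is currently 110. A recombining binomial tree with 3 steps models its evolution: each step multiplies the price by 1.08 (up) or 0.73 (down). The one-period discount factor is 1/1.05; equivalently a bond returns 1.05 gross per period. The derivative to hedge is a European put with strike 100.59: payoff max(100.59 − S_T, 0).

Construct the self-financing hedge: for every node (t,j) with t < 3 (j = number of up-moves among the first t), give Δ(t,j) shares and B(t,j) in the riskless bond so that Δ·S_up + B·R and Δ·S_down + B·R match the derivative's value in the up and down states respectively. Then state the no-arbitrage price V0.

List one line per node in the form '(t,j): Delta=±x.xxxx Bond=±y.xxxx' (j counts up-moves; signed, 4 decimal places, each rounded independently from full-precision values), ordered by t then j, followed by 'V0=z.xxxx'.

Under the risk-neutral measure, an up-move has probability p* = (R−d)/(u−d) = 0.9143 and values discount at R = 1.05.
Payoff layer (t=3): V(3,0)=57.7981, V(3,1)=37.2815, V(3,2)=6.9281, V(3,3)=0.0000
(2,0): S=58.6190. Δ = (V_up−V_dn)/(S_up−S_dn) = (37.2815−57.7981)/(63.3085−42.7919) = -1.0000. V = [p*·37.2815 + (1−p*)·57.7981]/1.05 = 37.1810. B = V − Δ·S = 95.8000.
(2,1): S=86.7240. Δ = (V_up−V_dn)/(S_up−S_dn) = (6.9281−37.2815)/(93.6619−63.3085) = -1.0000. V = [p*·6.9281 + (1−p*)·37.2815]/1.05 = 9.0760. B = V − Δ·S = 95.8000.
(2,2): S=128.3040. Δ = (V_up−V_dn)/(S_up−S_dn) = (0.0000−6.9281)/(138.5683−93.6619) = -0.1543. V = [p*·0.0000 + (1−p*)·6.9281]/1.05 = 0.5656. B = V − Δ·S = 20.3601.
(1,0): S=80.3000. Δ = (V_up−V_dn)/(S_up−S_dn) = (9.0760−37.1810)/(86.7240−58.6190) = -1.0000. V = [p*·9.0760 + (1−p*)·37.1810]/1.05 = 10.9381. B = V − Δ·S = 91.2381.
(1,1): S=118.8000. Δ = (V_up−V_dn)/(S_up−S_dn) = (0.5656−9.0760)/(128.3040−86.7240) = -0.2047. V = [p*·0.5656 + (1−p*)·9.0760]/1.05 = 1.2334. B = V − Δ·S = 25.5489.
(0,0): S=110.0000. Δ = (V_up−V_dn)/(S_up−S_dn) = (1.2334−10.9381)/(118.8000−80.3000) = -0.2521. V = [p*·1.2334 + (1−p*)·10.9381]/1.05 = 1.9668. B = V − Δ·S = 29.6947.
Check: Δ(0,0)·S0 + B(0,0) = 1.9668 = V0.

(0,0): Delta=-0.2521 Bond=29.6947
(1,0): Delta=-1.0000 Bond=91.2381
(1,1): Delta=-0.2047 Bond=25.5489
(2,0): Delta=-1.0000 Bond=95.8000
(2,1): Delta=-1.0000 Bond=95.8000
(2,2): Delta=-0.1543 Bond=20.3601
V0=1.9668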